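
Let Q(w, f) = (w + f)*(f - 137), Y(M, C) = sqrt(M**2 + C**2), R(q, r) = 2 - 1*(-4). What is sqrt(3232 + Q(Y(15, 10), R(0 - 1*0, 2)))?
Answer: sqrt(2446 - 655*sqrt(13)) ≈ 9.1850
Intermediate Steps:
R(q, r) = 6 (R(q, r) = 2 + 4 = 6)
Y(M, C) = sqrt(C**2 + M**2)
Q(w, f) = (-137 + f)*(f + w) (Q(w, f) = (f + w)*(-137 + f) = (-137 + f)*(f + w))
sqrt(3232 + Q(Y(15, 10), R(0 - 1*0, 2))) = sqrt(3232 + (6**2 - 137*6 - 137*sqrt(10**2 + 15**2) + 6*sqrt(10**2 + 15**2))) = sqrt(3232 + (36 - 822 - 137*sqrt(100 + 225) + 6*sqrt(100 + 225))) = sqrt(3232 + (36 - 822 - 685*sqrt(13) + 6*sqrt(325))) = sqrt(3232 + (36 - 822 - 685*sqrt(13) + 6*(5*sqrt(13)))) = sqrt(3232 + (36 - 822 - 685*sqrt(13) + 30*sqrt(13))) = sqrt(3232 + (-786 - 655*sqrt(13))) = sqrt(2446 - 655*sqrt(13))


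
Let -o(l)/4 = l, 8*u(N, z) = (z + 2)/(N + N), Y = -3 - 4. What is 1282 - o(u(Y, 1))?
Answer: 35893/28 ≈ 1281.9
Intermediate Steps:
Y = -7
u(N, z) = (2 + z)/(16*N) (u(N, z) = ((z + 2)/(N + N))/8 = ((2 + z)/((2*N)))/8 = ((2 + z)*(1/(2*N)))/8 = ((2 + z)/(2*N))/8 = (2 + z)/(16*N))
o(l) = -4*l
1282 - o(u(Y, 1)) = 1282 - (-4)*(1/16)*(2 + 1)/(-7) = 1282 - (-4)*(1/16)*(-⅐)*3 = 1282 - (-4)*(-3)/112 = 1282 - 1*3/28 = 1282 - 3/28 = 35893/28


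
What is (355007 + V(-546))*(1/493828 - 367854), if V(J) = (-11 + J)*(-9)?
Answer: -16350002743015555/123457 ≈ -1.3243e+11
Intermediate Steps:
V(J) = 99 - 9*J
(355007 + V(-546))*(1/493828 - 367854) = (355007 + (99 - 9*(-546)))*(1/493828 - 367854) = (355007 + (99 + 4914))*(1/493828 - 367854) = (355007 + 5013)*(-181656605111/493828) = 360020*(-181656605111/493828) = -16350002743015555/123457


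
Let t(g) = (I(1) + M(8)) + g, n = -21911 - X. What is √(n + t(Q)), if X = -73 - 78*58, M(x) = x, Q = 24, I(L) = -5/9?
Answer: I*√155543/3 ≈ 131.46*I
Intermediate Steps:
I(L) = -5/9 (I(L) = -5*⅑ = -5/9)
X = -4597 (X = -73 - 4524 = -4597)
n = -17314 (n = -21911 - 1*(-4597) = -21911 + 4597 = -17314)
t(g) = 67/9 + g (t(g) = (-5/9 + 8) + g = 67/9 + g)
√(n + t(Q)) = √(-17314 + (67/9 + 24)) = √(-17314 + 283/9) = √(-155543/9) = I*√155543/3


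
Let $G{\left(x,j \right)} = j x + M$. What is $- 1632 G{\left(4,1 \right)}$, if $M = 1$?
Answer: $-8160$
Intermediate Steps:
$G{\left(x,j \right)} = 1 + j x$ ($G{\left(x,j \right)} = j x + 1 = 1 + j x$)
$- 1632 G{\left(4,1 \right)} = - 1632 \left(1 + 1 \cdot 4\right) = - 1632 \left(1 + 4\right) = \left(-1632\right) 5 = -8160$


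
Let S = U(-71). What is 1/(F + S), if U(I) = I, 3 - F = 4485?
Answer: -1/4553 ≈ -0.00021964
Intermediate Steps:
F = -4482 (F = 3 - 1*4485 = 3 - 4485 = -4482)
S = -71
1/(F + S) = 1/(-4482 - 71) = 1/(-4553) = -1/4553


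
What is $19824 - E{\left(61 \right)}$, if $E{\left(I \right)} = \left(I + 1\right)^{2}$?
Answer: $15980$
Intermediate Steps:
$E{\left(I \right)} = \left(1 + I\right)^{2}$
$19824 - E{\left(61 \right)} = 19824 - \left(1 + 61\right)^{2} = 19824 - 62^{2} = 19824 - 3844 = 15980$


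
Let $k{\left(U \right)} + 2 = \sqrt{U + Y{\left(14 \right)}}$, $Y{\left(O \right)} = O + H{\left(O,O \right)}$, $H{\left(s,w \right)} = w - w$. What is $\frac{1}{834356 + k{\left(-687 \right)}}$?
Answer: $\frac{834354}{696146597989} - \frac{i \sqrt{673}}{696146597989} \approx 1.1985 \cdot 10^{-6} - 3.7265 \cdot 10^{-11} i$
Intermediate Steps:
$H{\left(s,w \right)} = 0$
$Y{\left(O \right)} = O$ ($Y{\left(O \right)} = O + 0 = O$)
$k{\left(U \right)} = -2 + \sqrt{14 + U}$ ($k{\left(U \right)} = -2 + \sqrt{U + 14} = -2 + \sqrt{14 + U}$)
$\frac{1}{834356 + k{\left(-687 \right)}} = \frac{1}{834356 - \left(2 - \sqrt{14 - 687}\right)} = \frac{1}{834356 - \left(2 - \sqrt{-673}\right)} = \frac{1}{834356 - \left(2 - i \sqrt{673}\right)} = \frac{1}{834354 + i \sqrt{673}}$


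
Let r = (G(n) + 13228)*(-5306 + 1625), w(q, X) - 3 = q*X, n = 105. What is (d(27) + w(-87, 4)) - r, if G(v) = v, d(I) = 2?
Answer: 49078430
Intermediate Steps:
w(q, X) = 3 + X*q (w(q, X) = 3 + q*X = 3 + X*q)
r = -49078773 (r = (105 + 13228)*(-5306 + 1625) = 13333*(-3681) = -49078773)
(d(27) + w(-87, 4)) - r = (2 + (3 + 4*(-87))) - 1*(-49078773) = (2 + (3 - 348)) + 49078773 = (2 - 345) + 49078773 = -343 + 49078773 = 49078430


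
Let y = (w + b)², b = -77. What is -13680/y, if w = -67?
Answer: -95/144 ≈ -0.65972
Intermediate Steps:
y = 20736 (y = (-67 - 77)² = (-144)² = 20736)
-13680/y = -13680/20736 = -13680*1/20736 = -95/144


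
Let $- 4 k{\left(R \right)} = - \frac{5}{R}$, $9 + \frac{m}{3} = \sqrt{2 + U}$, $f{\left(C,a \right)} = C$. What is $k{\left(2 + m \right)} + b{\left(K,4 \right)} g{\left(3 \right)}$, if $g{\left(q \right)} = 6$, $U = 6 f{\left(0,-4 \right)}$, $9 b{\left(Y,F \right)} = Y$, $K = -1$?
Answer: $- \frac{5231}{7284} - \frac{15 \sqrt{2}}{2428} \approx -0.72689$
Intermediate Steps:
$b{\left(Y,F \right)} = \frac{Y}{9}$
$U = 0$ ($U = 6 \cdot 0 = 0$)
$m = -27 + 3 \sqrt{2}$ ($m = -27 + 3 \sqrt{2 + 0} = -27 + 3 \sqrt{2} \approx -22.757$)
$k{\left(R \right)} = \frac{5}{4 R}$ ($k{\left(R \right)} = - \frac{\left(-5\right) \frac{1}{R}}{4} = \frac{5}{4 R}$)
$k{\left(2 + m \right)} + b{\left(K,4 \right)} g{\left(3 \right)} = \frac{5}{4 \left(2 - \left(27 - 3 \sqrt{2}\right)\right)} + \frac{1}{9} \left(-1\right) 6 = \frac{5}{4 \left(-25 + 3 \sqrt{2}\right)} - \frac{2}{3} = - \frac{2}{3} + \frac{5}{4 \left(-25 + 3 \sqrt{2}\right)}$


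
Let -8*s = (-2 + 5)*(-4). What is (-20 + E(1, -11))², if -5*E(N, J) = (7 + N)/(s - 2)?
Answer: 7056/25 ≈ 282.24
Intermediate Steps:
s = 3/2 (s = -(-2 + 5)*(-4)/8 = -3*(-4)/8 = -⅛*(-12) = 3/2 ≈ 1.5000)
E(N, J) = 14/5 + 2*N/5 (E(N, J) = -(7 + N)/(5*(3/2 - 2)) = -(7 + N)/(5*(-½)) = -(7 + N)*(-2)/5 = -(-14 - 2*N)/5 = 14/5 + 2*N/5)
(-20 + E(1, -11))² = (-20 + (14/5 + (⅖)*1))² = (-20 + (14/5 + ⅖))² = (-20 + 16/5)² = (-84/5)² = 7056/25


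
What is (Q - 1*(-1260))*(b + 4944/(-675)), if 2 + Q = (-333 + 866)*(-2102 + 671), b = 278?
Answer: -9274948286/45 ≈ -2.0611e+8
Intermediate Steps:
Q = -762725 (Q = -2 + (-333 + 866)*(-2102 + 671) = -2 + 533*(-1431) = -2 - 762723 = -762725)
(Q - 1*(-1260))*(b + 4944/(-675)) = (-762725 - 1*(-1260))*(278 + 4944/(-675)) = (-762725 + 1260)*(278 + 4944*(-1/675)) = -761465*(278 - 1648/225) = -761465*60902/225 = -9274948286/45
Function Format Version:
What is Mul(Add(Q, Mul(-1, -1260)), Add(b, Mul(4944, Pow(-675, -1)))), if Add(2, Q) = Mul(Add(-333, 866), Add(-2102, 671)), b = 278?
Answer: Rational(-9274948286, 45) ≈ -2.0611e+8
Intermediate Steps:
Q = -762725 (Q = Add(-2, Mul(Add(-333, 866), Add(-2102, 671))) = Add(-2, Mul(533, -1431)) = Add(-2, -762723) = -762725)
Mul(Add(Q, Mul(-1, -1260)), Add(b, Mul(4944, Pow(-675, -1)))) = Mul(Add(-762725, Mul(-1, -1260)), Add(278, Mul(4944, Pow(-675, -1)))) = Mul(Add(-762725, 1260), Add(278, Mul(4944, Rational(-1, 675)))) = Mul(-761465, Add(278, Rational(-1648, 225))) = Mul(-761465, Rational(60902, 225)) = Rational(-9274948286, 45)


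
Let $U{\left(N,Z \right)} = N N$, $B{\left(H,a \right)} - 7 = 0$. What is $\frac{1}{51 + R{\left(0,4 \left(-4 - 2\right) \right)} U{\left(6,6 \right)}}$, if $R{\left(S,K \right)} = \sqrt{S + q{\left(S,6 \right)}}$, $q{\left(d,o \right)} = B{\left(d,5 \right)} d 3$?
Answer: $\frac{1}{51} \approx 0.019608$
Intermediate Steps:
$B{\left(H,a \right)} = 7$ ($B{\left(H,a \right)} = 7 + 0 = 7$)
$U{\left(N,Z \right)} = N^{2}$
$q{\left(d,o \right)} = 21 d$ ($q{\left(d,o \right)} = 7 d 3 = 21 d$)
$R{\left(S,K \right)} = \sqrt{22} \sqrt{S}$ ($R{\left(S,K \right)} = \sqrt{S + 21 S} = \sqrt{22 S} = \sqrt{22} \sqrt{S}$)
$\frac{1}{51 + R{\left(0,4 \left(-4 - 2\right) \right)} U{\left(6,6 \right)}} = \frac{1}{51 + \sqrt{22} \sqrt{0} \cdot 6^{2}} = \frac{1}{51 + \sqrt{22} \cdot 0 \cdot 36} = \frac{1}{51 + 0 \cdot 36} = \frac{1}{51 + 0} = \frac{1}{51}$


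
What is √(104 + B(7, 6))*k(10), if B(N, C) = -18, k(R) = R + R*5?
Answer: 60*√86 ≈ 556.42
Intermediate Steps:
k(R) = 6*R (k(R) = R + 5*R = 6*R)
√(104 + B(7, 6))*k(10) = √(104 - 18)*(6*10) = √86*60 = 60*√86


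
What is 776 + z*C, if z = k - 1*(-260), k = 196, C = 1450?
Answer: 661976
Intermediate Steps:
z = 456 (z = 196 - 1*(-260) = 196 + 260 = 456)
776 + z*C = 776 + 456*1450 = 776 + 661200 = 661976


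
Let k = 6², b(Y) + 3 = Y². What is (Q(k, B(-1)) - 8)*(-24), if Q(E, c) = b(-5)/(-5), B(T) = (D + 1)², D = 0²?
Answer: 1488/5 ≈ 297.60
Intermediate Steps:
D = 0
b(Y) = -3 + Y²
B(T) = 1 (B(T) = (0 + 1)² = 1² = 1)
k = 36
Q(E, c) = -22/5 (Q(E, c) = (-3 + (-5)²)/(-5) = (-3 + 25)*(-⅕) = 22*(-⅕) = -22/5)
(Q(k, B(-1)) - 8)*(-24) = (-22/5 - 8)*(-24) = -62/5*(-24) = 1488/5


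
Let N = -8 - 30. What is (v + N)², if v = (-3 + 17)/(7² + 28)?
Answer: 173056/121 ≈ 1430.2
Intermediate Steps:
v = 2/11 (v = 14/(49 + 28) = 14/77 = 14*(1/77) = 2/11 ≈ 0.18182)
N = -38
(v + N)² = (2/11 - 38)² = (-416/11)² = 173056/121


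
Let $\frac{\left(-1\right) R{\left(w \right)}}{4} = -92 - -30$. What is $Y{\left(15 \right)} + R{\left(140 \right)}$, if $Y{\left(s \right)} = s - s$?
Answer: $248$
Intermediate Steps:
$Y{\left(s \right)} = 0$
$R{\left(w \right)} = 248$ ($R{\left(w \right)} = - 4 \left(-92 - -30\right) = - 4 \left(-92 + 30\right) = \left(-4\right) \left(-62\right) = 248$)
$Y{\left(15 \right)} + R{\left(140 \right)} = 0 + 248 = 248$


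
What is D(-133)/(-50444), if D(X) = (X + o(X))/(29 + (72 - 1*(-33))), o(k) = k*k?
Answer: -4389/1689874 ≈ -0.0025972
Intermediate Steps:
o(k) = k²
D(X) = X/134 + X²/134 (D(X) = (X + X²)/(29 + (72 - 1*(-33))) = (X + X²)/(29 + (72 + 33)) = (X + X²)/(29 + 105) = (X + X²)/134 = (X + X²)*(1/134) = X/134 + X²/134)
D(-133)/(-50444) = ((1/134)*(-133)*(1 - 133))/(-50444) = ((1/134)*(-133)*(-132))*(-1/50444) = (8778/67)*(-1/50444) = -4389/1689874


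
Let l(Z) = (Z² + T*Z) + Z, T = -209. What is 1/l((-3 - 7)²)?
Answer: -1/10800 ≈ -9.2593e-5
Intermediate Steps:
l(Z) = Z² - 208*Z (l(Z) = (Z² - 209*Z) + Z = Z² - 208*Z)
1/l((-3 - 7)²) = 1/((-3 - 7)²*(-208 + (-3 - 7)²)) = 1/((-10)²*(-208 + (-10)²)) = 1/(100*(-208 + 100)) = 1/(100*(-108)) = 1/(-10800) = -1/10800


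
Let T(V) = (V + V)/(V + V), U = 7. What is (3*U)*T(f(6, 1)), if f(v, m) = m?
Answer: 21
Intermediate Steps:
T(V) = 1 (T(V) = (2*V)/((2*V)) = (2*V)*(1/(2*V)) = 1)
(3*U)*T(f(6, 1)) = (3*7)*1 = 21*1 = 21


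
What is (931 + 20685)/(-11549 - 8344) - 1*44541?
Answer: -886075729/19893 ≈ -44542.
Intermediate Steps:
(931 + 20685)/(-11549 - 8344) - 1*44541 = 21616/(-19893) - 44541 = 21616*(-1/19893) - 44541 = -21616/19893 - 44541 = -886075729/19893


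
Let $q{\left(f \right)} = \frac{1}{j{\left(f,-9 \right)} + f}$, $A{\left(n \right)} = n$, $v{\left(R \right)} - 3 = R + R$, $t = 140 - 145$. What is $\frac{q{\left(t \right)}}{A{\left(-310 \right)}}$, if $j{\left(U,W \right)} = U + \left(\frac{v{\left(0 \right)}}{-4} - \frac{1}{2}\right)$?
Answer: $\frac{2}{6975} \approx 0.00028674$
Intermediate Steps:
$t = -5$ ($t = 140 - 145 = -5$)
$v{\left(R \right)} = 3 + 2 R$ ($v{\left(R \right)} = 3 + \left(R + R\right) = 3 + 2 R$)
$j{\left(U,W \right)} = - \frac{5}{4} + U$ ($j{\left(U,W \right)} = U + \left(\frac{3 + 2 \cdot 0}{-4} - \frac{1}{2}\right) = U + \left(\left(3 + 0\right) \left(- \frac{1}{4}\right) - \frac{1}{2}\right) = U + \left(3 \left(- \frac{1}{4}\right) - \frac{1}{2}\right) = U - \frac{5}{4} = - \frac{5}{4} + U$)
$q{\left(f \right)} = \frac{1}{- \frac{5}{4} + 2 f}$ ($q{\left(f \right)} = \frac{1}{\left(- \frac{5}{4} + f\right) + f} = \frac{1}{- \frac{5}{4} + 2 f}$)
$\frac{q{\left(t \right)}}{A{\left(-310 \right)}} = \frac{4 \frac{1}{-5 + 8 \left(-5\right)}}{-310} = \frac{4}{-5 - 40} \left(- \frac{1}{310}\right) = \frac{4}{-45} \left(- \frac{1}{310}\right) = 4 \left(- \frac{1}{45}\right) \left(- \frac{1}{310}\right) = \left(- \frac{4}{45}\right) \left(- \frac{1}{310}\right) = \frac{2}{6975}$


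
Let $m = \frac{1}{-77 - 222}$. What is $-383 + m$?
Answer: $- \frac{114518}{299} \approx -383.0$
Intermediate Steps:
$m = - \frac{1}{299}$ ($m = \frac{1}{-299} = - \frac{1}{299} \approx -0.0033445$)
$-383 + m = -383 - \frac{1}{299} = - \frac{114518}{299}$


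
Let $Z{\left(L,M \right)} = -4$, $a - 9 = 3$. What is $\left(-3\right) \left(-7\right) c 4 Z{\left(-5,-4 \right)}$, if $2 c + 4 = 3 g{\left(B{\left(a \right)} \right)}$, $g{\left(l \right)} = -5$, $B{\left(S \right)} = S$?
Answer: $3192$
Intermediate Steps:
$a = 12$ ($a = 9 + 3 = 12$)
$c = - \frac{19}{2}$ ($c = -2 + \frac{3 \left(-5\right)}{2} = -2 + \frac{1}{2} \left(-15\right) = -2 - \frac{15}{2} = - \frac{19}{2} \approx -9.5$)
$\left(-3\right) \left(-7\right) c 4 Z{\left(-5,-4 \right)} = \left(-3\right) \left(-7\right) \left(\left(- \frac{19}{2}\right) 4\right) \left(-4\right) = 21 \left(-38\right) \left(-4\right) = \left(-798\right) \left(-4\right) = 3192$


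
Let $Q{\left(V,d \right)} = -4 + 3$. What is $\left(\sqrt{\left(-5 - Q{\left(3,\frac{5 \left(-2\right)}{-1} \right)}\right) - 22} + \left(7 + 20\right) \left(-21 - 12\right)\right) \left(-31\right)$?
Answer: $27621 - 31 i \sqrt{26} \approx 27621.0 - 158.07 i$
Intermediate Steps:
$Q{\left(V,d \right)} = -1$
$\left(\sqrt{\left(-5 - Q{\left(3,\frac{5 \left(-2\right)}{-1} \right)}\right) - 22} + \left(7 + 20\right) \left(-21 - 12\right)\right) \left(-31\right) = \left(\sqrt{\left(-5 - -1\right) - 22} + \left(7 + 20\right) \left(-21 - 12\right)\right) \left(-31\right) = \left(\sqrt{\left(-5 + 1\right) - 22} + 27 \left(-33\right)\right) \left(-31\right) = \left(\sqrt{-4 - 22} - 891\right) \left(-31\right) = \left(\sqrt{-26} - 891\right) \left(-31\right) = \left(i \sqrt{26} - 891\right) \left(-31\right) = \left(-891 + i \sqrt{26}\right) \left(-31\right) = 27621 - 31 i \sqrt{26}$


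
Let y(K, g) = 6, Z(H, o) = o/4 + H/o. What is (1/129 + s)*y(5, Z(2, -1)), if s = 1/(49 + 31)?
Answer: 209/1720 ≈ 0.12151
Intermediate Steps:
Z(H, o) = o/4 + H/o (Z(H, o) = o*(1/4) + H/o = o/4 + H/o)
s = 1/80 ≈ 0.012500
(1/129 + s)*y(5, Z(2, -1)) = (1/129 + 1/80)*6 = (209/10320)*6 = 209/1720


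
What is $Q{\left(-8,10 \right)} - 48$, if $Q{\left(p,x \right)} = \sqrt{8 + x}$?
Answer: $-48 + 3 \sqrt{2} \approx -43.757$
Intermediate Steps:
$Q{\left(-8,10 \right)} - 48 = \sqrt{8 + 10} - 48 = \sqrt{18} - 48 = 3 \sqrt{2} - 48 = -48 + 3 \sqrt{2}$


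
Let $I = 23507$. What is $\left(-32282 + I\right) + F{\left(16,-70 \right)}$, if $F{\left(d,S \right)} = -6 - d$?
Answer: $-8797$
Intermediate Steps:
$\left(-32282 + I\right) + F{\left(16,-70 \right)} = \left(-32282 + 23507\right) - 22 = -8775 - 22 = -8797$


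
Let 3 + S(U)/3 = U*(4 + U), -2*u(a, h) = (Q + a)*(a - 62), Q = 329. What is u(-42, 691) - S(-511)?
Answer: -762298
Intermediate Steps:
u(a, h) = -(-62 + a)*(329 + a)/2 (u(a, h) = -(329 + a)*(a - 62)/2 = -(329 + a)*(-62 + a)/2 = -(-62 + a)*(329 + a)/2)
S(U) = -9 + 3*U*(4 + U) (S(U) = -9 + 3*(U*(4 + U)) = -9 + 3*U*(4 + U))
u(-42, 691) - S(-511) = (10199 - 267/2*(-42) - ½*(-42)²) - (-9 + 3*(-511)² + 12*(-511)) = (10199 + 5607 - ½*1764) - (-9 + 3*261121 - 6132) = (10199 + 5607 - 882) - (-9 + 783363 - 6132) = 14924 - 1*777222 = 14924 - 777222 = -762298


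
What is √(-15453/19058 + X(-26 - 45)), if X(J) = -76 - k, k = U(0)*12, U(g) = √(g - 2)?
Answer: √(-27898262938 - 4358488368*I*√2)/19058 ≈ 0.96239 - 8.8169*I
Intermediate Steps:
U(g) = √(-2 + g)
k = 12*I*√2 (k = √(-2 + 0)*12 = √(-2)*12 = (I*√2)*12 = 12*I*√2 ≈ 16.971*I)
X(J) = -76 - 12*I*√2
√(-15453/19058 + X(-26 - 45)) = √(-15453/19058 + (-76 - 12*I*√2)) = √(-1463861/19058 - 12*I*√2)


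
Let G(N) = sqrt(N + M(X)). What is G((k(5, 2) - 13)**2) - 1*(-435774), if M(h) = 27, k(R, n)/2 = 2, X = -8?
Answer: 435774 + 6*sqrt(3) ≈ 4.3578e+5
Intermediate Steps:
k(R, n) = 4 (k(R, n) = 2*2 = 4)
G(N) = sqrt(27 + N) (G(N) = sqrt(N + 27) = sqrt(27 + N))
G((k(5, 2) - 13)**2) - 1*(-435774) = sqrt(27 + (4 - 13)**2) - 1*(-435774) = sqrt(27 + (-9)**2) + 435774 = sqrt(27 + 81) + 435774 = sqrt(108) + 435774 = 6*sqrt(3) + 435774 = 435774 + 6*sqrt(3)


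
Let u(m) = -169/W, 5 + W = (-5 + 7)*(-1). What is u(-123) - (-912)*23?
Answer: 147001/7 ≈ 21000.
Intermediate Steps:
W = -7 (W = -5 + (-5 + 7)*(-1) = -5 + 2*(-1) = -5 - 2 = -7)
u(m) = 169/7 (u(m) = -169/(-7) = -169*(-⅐) = 169/7)
u(-123) - (-912)*23 = 169/7 - (-912)*23 = 169/7 - 1*(-20976) = 169/7 + 20976 = 147001/7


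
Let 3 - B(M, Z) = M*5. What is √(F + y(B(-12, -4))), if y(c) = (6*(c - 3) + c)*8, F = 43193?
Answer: √46577 ≈ 215.82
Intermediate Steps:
B(M, Z) = 3 - 5*M (B(M, Z) = 3 - M*5 = 3 - 5*M)
y(c) = -144 + 56*c (y(c) = (6*(-3 + c) + c)*8 = ((-18 + 6*c) + c)*8 = (-18 + 7*c)*8 = -144 + 56*c)
√(F + y(B(-12, -4))) = √(43193 + (-144 + 56*(3 - 5*(-12)))) = √(43193 + (-144 + 56*(3 + 60))) = √(43193 + (-144 + 56*63)) = √(43193 + (-144 + 3528)) = √(43193 + 3384) = √46577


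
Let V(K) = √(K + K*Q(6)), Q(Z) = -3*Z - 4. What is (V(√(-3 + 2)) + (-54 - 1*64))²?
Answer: (118 + √21*(-I)^(5/2))² ≈ 13159.0 + 743.73*I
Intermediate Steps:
Q(Z) = -4 - 3*Z
V(K) = √21*√(-K) (V(K) = √(K + K*(-4 - 3*6)) = √(K + K*(-4 - 18)) = √(K + K*(-22)) = √(K - 22*K) = √(-21*K) = √21*√(-K))
(V(√(-3 + 2)) + (-54 - 1*64))² = (√21*√(-√(-3 + 2)) + (-54 - 1*64))² = (√21*√(-√(-1)) + (-54 - 64))² = (√21*√(-I) - 118)² = (-118 + √21*√(-I))²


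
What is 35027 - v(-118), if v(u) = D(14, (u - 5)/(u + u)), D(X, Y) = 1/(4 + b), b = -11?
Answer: 245190/7 ≈ 35027.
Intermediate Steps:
D(X, Y) = -1/7 (D(X, Y) = 1/(4 - 11) = 1/(-7) = -1/7)
v(u) = -1/7
35027 - v(-118) = 35027 - 1*(-1/7) = 35027 + 1/7 = 245190/7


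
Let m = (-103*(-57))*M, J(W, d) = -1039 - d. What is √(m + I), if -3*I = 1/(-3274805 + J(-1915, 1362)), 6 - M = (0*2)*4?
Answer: √42036669857551882/1092402 ≈ 187.69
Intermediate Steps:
M = 6 (M = 6 - 0*2*4 = 6 - 0*4 = 6 - 1*0 = 6 + 0 = 6)
m = 35226 (m = -103*(-57)*6 = 5871*6 = 35226)
I = 1/9831618 (I = -1/(3*(-3274805 + (-1039 - 1*1362))) = -1/(3*(-3274805 + (-1039 - 1362))) = -1/(3*(-3274805 - 2401)) = -⅓/(-3277206) = -⅓*(-1/3277206) = 1/9831618 ≈ 1.0171e-7)
√(m + I) = √(35226 + 1/9831618) = √(346328575669/9831618) = √42036669857551882/1092402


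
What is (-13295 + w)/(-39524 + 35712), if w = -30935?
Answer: 22115/1906 ≈ 11.603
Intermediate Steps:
(-13295 + w)/(-39524 + 35712) = (-13295 - 30935)/(-39524 + 35712) = -44230/(-3812) = -44230*(-1/3812) = 22115/1906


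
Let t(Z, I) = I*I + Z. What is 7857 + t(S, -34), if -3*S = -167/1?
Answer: 27206/3 ≈ 9068.7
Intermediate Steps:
S = 167/3 (S = -(-167)/(3*1) = -(-167)/3 = -⅓*(-167) = 167/3 ≈ 55.667)
t(Z, I) = Z + I² (t(Z, I) = I² + Z = Z + I²)
7857 + t(S, -34) = 7857 + (167/3 + (-34)²) = 7857 + (167/3 + 1156) = 7857 + 3635/3 = 27206/3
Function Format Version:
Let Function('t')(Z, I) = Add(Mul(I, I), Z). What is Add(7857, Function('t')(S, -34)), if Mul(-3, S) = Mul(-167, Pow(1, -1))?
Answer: Rational(27206, 3) ≈ 9068.7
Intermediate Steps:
S = Rational(167, 3) (S = Mul(Rational(-1, 3), Mul(-167, Pow(1, -1))) = Mul(Rational(-1, 3), Mul(-167, 1)) = Mul(Rational(-1, 3), -167) = Rational(167, 3) ≈ 55.667)
Function('t')(Z, I) = Add(Z, Pow(I, 2)) (Function('t')(Z, I) = Add(Pow(I, 2), Z) = Add(Z, Pow(I, 2)))
Add(7857, Function('t')(S, -34)) = Add(7857, Add(Rational(167, 3), Pow(-34, 2))) = Add(7857, Add(Rational(167, 3), 1156)) = Add(7857, Rational(3635, 3)) = Rational(27206, 3)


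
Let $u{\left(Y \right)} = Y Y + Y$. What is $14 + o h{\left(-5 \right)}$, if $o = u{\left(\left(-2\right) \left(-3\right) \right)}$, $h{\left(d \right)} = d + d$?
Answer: $-406$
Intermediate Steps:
$h{\left(d \right)} = 2 d$
$u{\left(Y \right)} = Y + Y^{2}$ ($u{\left(Y \right)} = Y^{2} + Y = Y + Y^{2}$)
$o = 42$ ($o = \left(-2\right) \left(-3\right) \left(1 - -6\right) = 6 \left(1 + 6\right) = 6 \cdot 7 = 42$)
$14 + o h{\left(-5 \right)} = 14 + 42 \cdot 2 \left(-5\right) = 14 + 42 \left(-10\right) = 14 - 420 = -406$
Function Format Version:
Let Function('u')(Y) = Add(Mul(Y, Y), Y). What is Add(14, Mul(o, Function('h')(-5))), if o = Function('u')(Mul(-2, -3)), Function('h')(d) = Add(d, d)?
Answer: -406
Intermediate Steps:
Function('h')(d) = Mul(2, d)
Function('u')(Y) = Add(Y, Pow(Y, 2)) (Function('u')(Y) = Add(Pow(Y, 2), Y) = Add(Y, Pow(Y, 2)))
o = 42 (o = Mul(Mul(-2, -3), Add(1, Mul(-2, -3))) = Mul(6, Add(1, 6)) = Mul(6, 7) = 42)
Add(14, Mul(o, Function('h')(-5))) = Add(14, Mul(42, Mul(2, -5))) = Add(14, Mul(42, -10)) = Add(14, -420) = -406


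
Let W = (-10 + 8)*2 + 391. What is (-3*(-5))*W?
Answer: 5805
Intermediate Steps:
W = 387 (W = -2*2 + 391 = -4 + 391 = 387)
(-3*(-5))*W = -3*(-5)*387 = 15*387 = 5805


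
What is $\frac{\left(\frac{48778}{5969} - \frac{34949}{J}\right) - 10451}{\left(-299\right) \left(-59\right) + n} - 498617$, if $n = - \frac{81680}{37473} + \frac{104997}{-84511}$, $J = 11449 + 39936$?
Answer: $- \frac{4271163432221694430979840654}{8566010304787197270265} \approx -4.9862 \cdot 10^{5}$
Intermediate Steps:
$J = 51385$
$n = - \frac{10837411061}{3166880703}$ ($n = \left(-81680\right) \frac{1}{37473} + 104997 \left(- \frac{1}{84511}\right) = - \frac{81680}{37473} - \frac{104997}{84511} = - \frac{10837411061}{3166880703} \approx -3.4221$)
$\frac{\left(\frac{48778}{5969} - \frac{34949}{J}\right) - 10451}{\left(-299\right) \left(-59\right) + n} - 498617 = \frac{\left(\frac{48778}{5969} - \frac{34949}{51385}\right) - 10451}{\left(-299\right) \left(-59\right) - \frac{10837411061}{3166880703}} - 498617 = \frac{\left(48778 \cdot \frac{1}{5969} - \frac{34949}{51385}\right) - 10451}{17641 - \frac{10837411061}{3166880703}} - 498617 = \frac{\left(\frac{48778}{5969} - \frac{34949}{51385}\right) - 10451}{\frac{55856105070562}{3166880703}} - 498617 = \left(\frac{2297846949}{306717065} - 10451\right) \frac{3166880703}{55856105070562} - 498617 = \left(- \frac{3203202199366}{306717065}\right) \frac{3166880703}{55856105070562} - 498617 = - \frac{5072079616489672117149}{8566010304787197270265} - 498617 = - \frac{4271163432221694430979840654}{8566010304787197270265}$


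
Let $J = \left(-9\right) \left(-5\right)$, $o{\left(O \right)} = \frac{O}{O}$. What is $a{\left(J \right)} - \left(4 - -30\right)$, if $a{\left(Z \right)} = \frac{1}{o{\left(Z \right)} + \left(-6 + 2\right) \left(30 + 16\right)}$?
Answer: $- \frac{6223}{183} \approx -34.005$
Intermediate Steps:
$o{\left(O \right)} = 1$
$J = 45$
$a{\left(Z \right)} = - \frac{1}{183}$ ($a{\left(Z \right)} = \frac{1}{1 + \left(-6 + 2\right) \left(30 + 16\right)} = \frac{1}{1 - 184} = \frac{1}{-183} = - \frac{1}{183}$)
$a{\left(J \right)} - \left(4 - -30\right) = - \frac{1}{183} - \left(4 - -30\right) = - \frac{1}{183} - \left(4 + 30\right) = - \frac{1}{183} - 34 = - \frac{6223}{183}$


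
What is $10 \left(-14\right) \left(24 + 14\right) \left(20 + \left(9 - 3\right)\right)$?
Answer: $-138320$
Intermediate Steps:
$10 \left(-14\right) \left(24 + 14\right) \left(20 + \left(9 - 3\right)\right) = - 140 \cdot 38 \left(20 + 6\right) = - 140 \cdot 38 \cdot 26 = \left(-140\right) 988 = -138320$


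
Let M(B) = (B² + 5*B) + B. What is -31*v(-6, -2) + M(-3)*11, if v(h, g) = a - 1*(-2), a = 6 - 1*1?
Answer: -316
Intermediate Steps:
a = 5 (a = 6 - 1 = 5)
v(h, g) = 7 (v(h, g) = 5 - 1*(-2) = 5 + 2 = 7)
M(B) = B² + 6*B
-31*v(-6, -2) + M(-3)*11 = -31*7 - 3*(6 - 3)*11 = -217 - 3*3*11 = -217 - 9*11 = -217 - 99 = -316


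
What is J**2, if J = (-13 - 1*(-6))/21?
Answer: 1/9 ≈ 0.11111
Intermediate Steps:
J = -1/3 (J = (-13 + 6)*(1/21) = -7*1/21 = -1/3 ≈ -0.33333)
J**2 = (-1/3)**2 = 1/9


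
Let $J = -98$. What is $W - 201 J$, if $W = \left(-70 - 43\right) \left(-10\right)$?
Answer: $20828$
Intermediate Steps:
$W = 1130$ ($W = \left(-113\right) \left(-10\right) = 1130$)
$W - 201 J = 1130 - -19698 = 1130 + 19698 = 20828$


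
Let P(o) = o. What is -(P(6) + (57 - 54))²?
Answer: -81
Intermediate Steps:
-(P(6) + (57 - 54))² = -(6 + (57 - 54))² = -(6 + 3)² = -1*9² = -1*81 = -81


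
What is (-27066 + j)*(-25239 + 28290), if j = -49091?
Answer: -232355007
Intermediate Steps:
(-27066 + j)*(-25239 + 28290) = (-27066 - 49091)*(-25239 + 28290) = -76157*3051 = -232355007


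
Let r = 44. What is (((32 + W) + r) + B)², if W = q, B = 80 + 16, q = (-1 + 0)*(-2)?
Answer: 30276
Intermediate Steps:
q = 2 (q = -1*(-2) = 2)
B = 96
W = 2
(((32 + W) + r) + B)² = (((32 + 2) + 44) + 96)² = ((34 + 44) + 96)² = (78 + 96)² = 174² = 30276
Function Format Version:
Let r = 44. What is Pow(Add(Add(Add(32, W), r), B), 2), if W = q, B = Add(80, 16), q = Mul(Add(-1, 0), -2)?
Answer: 30276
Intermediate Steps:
q = 2 (q = Mul(-1, -2) = 2)
B = 96
W = 2
Pow(Add(Add(Add(32, W), r), B), 2) = Pow(Add(Add(Add(32, 2), 44), 96), 2) = Pow(Add(Add(34, 44), 96), 2) = Pow(Add(78, 96), 2) = Pow(174, 2) = 30276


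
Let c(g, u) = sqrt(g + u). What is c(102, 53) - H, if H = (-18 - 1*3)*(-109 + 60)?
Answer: -1029 + sqrt(155) ≈ -1016.5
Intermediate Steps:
H = 1029 (H = (-18 - 3)*(-49) = -21*(-49) = 1029)
c(102, 53) - H = sqrt(102 + 53) - 1*1029 = sqrt(155) - 1029 = -1029 + sqrt(155)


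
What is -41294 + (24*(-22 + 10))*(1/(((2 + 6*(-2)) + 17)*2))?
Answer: -289202/7 ≈ -41315.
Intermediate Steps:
-41294 + (24*(-22 + 10))*(1/(((2 + 6*(-2)) + 17)*2)) = -41294 + (24*(-12))*((½)/((2 - 12) + 17)) = -41294 - 288/((-10 + 17)*2) = -41294 - 288/(7*2) = -41294 - 288*1/14 = -41294 - 144/7 = -289202/7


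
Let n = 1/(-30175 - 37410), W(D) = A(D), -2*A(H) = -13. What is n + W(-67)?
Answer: 878603/135170 ≈ 6.5000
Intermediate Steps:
A(H) = 13/2 (A(H) = -1/2*(-13) = 13/2)
W(D) = 13/2
n = -1/67585 (n = 1/(-67585) = -1/67585 ≈ -1.4796e-5)
n + W(-67) = -1/67585 + 13/2 = 878603/135170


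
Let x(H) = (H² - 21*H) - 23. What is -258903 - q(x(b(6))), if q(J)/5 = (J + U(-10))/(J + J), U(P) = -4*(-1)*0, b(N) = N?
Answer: -517811/2 ≈ -2.5891e+5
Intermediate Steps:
U(P) = 0 (U(P) = 4*0 = 0)
x(H) = -23 + H² - 21*H
q(J) = 5/2 (q(J) = 5*((J + 0)/(J + J)) = 5*(J/((2*J))) = 5*(J*(1/(2*J))) = 5*(½) = 5/2)
-258903 - q(x(b(6))) = -258903 - 1*5/2 = -258903 - 5/2 = -517811/2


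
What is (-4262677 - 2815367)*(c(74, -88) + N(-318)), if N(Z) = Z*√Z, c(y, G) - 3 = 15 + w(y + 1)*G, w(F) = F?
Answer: 46587685608 + 2250817992*I*√318 ≈ 4.6588e+10 + 4.0138e+10*I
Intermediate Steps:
c(y, G) = 18 + G*(1 + y) (c(y, G) = 3 + (15 + (y + 1)*G) = 3 + (15 + (1 + y)*G) = 3 + (15 + G*(1 + y)) = 18 + G*(1 + y))
N(Z) = Z^(3/2)
(-4262677 - 2815367)*(c(74, -88) + N(-318)) = (-4262677 - 2815367)*((18 - 88*(1 + 74)) + (-318)^(3/2)) = -7078044*((18 - 88*75) - 318*I*√318) = -7078044*((18 - 6600) - 318*I*√318) = -7078044*(-6582 - 318*I*√318) = 46587685608 + 2250817992*I*√318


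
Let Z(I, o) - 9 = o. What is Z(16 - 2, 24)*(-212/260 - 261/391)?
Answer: -1243704/25415 ≈ -48.936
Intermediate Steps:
Z(I, o) = 9 + o
Z(16 - 2, 24)*(-212/260 - 261/391) = (9 + 24)*(-212/260 - 261/391) = 33*(-212*1/260 - 261*1/391) = 33*(-53/65 - 261/391) = 33*(-37688/25415) = -1243704/25415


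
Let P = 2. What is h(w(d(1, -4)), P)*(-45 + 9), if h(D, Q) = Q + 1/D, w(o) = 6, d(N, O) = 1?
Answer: -78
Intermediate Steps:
h(w(d(1, -4)), P)*(-45 + 9) = (2 + 1/6)*(-45 + 9) = (2 + ⅙)*(-36) = (13/6)*(-36) = -78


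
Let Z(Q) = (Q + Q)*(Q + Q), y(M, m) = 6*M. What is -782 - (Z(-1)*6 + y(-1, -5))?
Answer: -800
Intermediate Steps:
Z(Q) = 4*Q**2 (Z(Q) = (2*Q)*(2*Q) = 4*Q**2)
-782 - (Z(-1)*6 + y(-1, -5)) = -782 - ((4*(-1)**2)*6 + 6*(-1)) = -782 - ((4*1)*6 - 6) = -782 - (4*6 - 6) = -782 - (24 - 6) = -782 - 1*18 = -782 - 18 = -800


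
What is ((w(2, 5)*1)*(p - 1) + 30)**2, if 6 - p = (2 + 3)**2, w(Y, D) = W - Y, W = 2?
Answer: 900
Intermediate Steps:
w(Y, D) = 2 - Y
p = -19 (p = 6 - (2 + 3)**2 = 6 - 1*5**2 = 6 - 1*25 = 6 - 25 = -19)
((w(2, 5)*1)*(p - 1) + 30)**2 = (((2 - 1*2)*1)*(-19 - 1) + 30)**2 = (((2 - 2)*1)*(-20) + 30)**2 = ((0*1)*(-20) + 30)**2 = (0*(-20) + 30)**2 = (0 + 30)**2 = 30**2 = 900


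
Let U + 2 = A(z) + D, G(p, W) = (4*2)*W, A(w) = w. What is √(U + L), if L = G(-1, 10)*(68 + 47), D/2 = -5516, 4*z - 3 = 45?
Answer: I*√1822 ≈ 42.685*I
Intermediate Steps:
z = 12 (z = ¾ + (¼)*45 = ¾ + 45/4 = 12)
G(p, W) = 8*W
D = -11032 (D = 2*(-5516) = -11032)
U = -11022 (U = -2 + (12 - 11032) = -2 - 11020 = -11022)
L = 9200 (L = (8*10)*(68 + 47) = 80*115 = 9200)
√(U + L) = √(-11022 + 9200) = √(-1822) = I*√1822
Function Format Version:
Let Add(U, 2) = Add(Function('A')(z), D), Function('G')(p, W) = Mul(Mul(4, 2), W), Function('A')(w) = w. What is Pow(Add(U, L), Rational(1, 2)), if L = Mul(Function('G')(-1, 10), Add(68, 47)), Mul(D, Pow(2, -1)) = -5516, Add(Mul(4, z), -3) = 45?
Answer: Mul(I, Pow(1822, Rational(1, 2))) ≈ Mul(42.685, I)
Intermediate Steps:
z = 12 (z = Add(Rational(3, 4), Mul(Rational(1, 4), 45)) = Add(Rational(3, 4), Rational(45, 4)) = 12)
Function('G')(p, W) = Mul(8, W)
D = -11032 (D = Mul(2, -5516) = -11032)
U = -11022 (U = Add(-2, Add(12, -11032)) = Add(-2, -11020) = -11022)
L = 9200 (L = Mul(Mul(8, 10), Add(68, 47)) = Mul(80, 115) = 9200)
Pow(Add(U, L), Rational(1, 2)) = Pow(Add(-11022, 9200), Rational(1, 2)) = Pow(-1822, Rational(1, 2)) = Mul(I, Pow(1822, Rational(1, 2)))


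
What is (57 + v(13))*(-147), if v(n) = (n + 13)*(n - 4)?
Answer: -42777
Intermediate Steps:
v(n) = (-4 + n)*(13 + n) (v(n) = (13 + n)*(-4 + n) = (-4 + n)*(13 + n))
(57 + v(13))*(-147) = (57 + (-52 + 13² + 9*13))*(-147) = (57 + (-52 + 169 + 117))*(-147) = (57 + 234)*(-147) = 291*(-147) = -42777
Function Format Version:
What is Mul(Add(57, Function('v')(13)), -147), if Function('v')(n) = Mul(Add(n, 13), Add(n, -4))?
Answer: -42777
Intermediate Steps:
Function('v')(n) = Mul(Add(-4, n), Add(13, n)) (Function('v')(n) = Mul(Add(13, n), Add(-4, n)) = Mul(Add(-4, n), Add(13, n)))
Mul(Add(57, Function('v')(13)), -147) = Mul(Add(57, Add(-52, Pow(13, 2), Mul(9, 13))), -147) = Mul(Add(57, Add(-52, 169, 117)), -147) = Mul(Add(57, 234), -147) = Mul(291, -147) = -42777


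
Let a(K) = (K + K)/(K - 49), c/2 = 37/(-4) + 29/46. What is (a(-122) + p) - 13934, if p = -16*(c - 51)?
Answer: -50502658/3933 ≈ -12841.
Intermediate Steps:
c = -793/46 (c = 2*(37/(-4) + 29/46) = 2*(37*(-¼) + 29*(1/46)) = 2*(-37/4 + 29/46) = 2*(-793/92) = -793/46 ≈ -17.239)
a(K) = 2*K/(-49 + K) (a(K) = (2*K)/(-49 + K) = 2*K/(-49 + K))
p = 25112/23 (p = -16*(-793/46 - 51) = -16*(-3139/46) = 25112/23 ≈ 1091.8)
(a(-122) + p) - 13934 = (2*(-122)/(-49 - 122) + 25112/23) - 13934 = (2*(-122)/(-171) + 25112/23) - 13934 = (2*(-122)*(-1/171) + 25112/23) - 13934 = (244/171 + 25112/23) - 13934 = 4299764/3933 - 13934 = -50502658/3933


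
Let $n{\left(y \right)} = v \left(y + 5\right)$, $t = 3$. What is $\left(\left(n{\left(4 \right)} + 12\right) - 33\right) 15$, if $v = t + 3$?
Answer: $495$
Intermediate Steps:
$v = 6$ ($v = 3 + 3 = 6$)
$n{\left(y \right)} = 30 + 6 y$ ($n{\left(y \right)} = 6 \left(y + 5\right) = 6 \left(5 + y\right) = 30 + 6 y$)
$\left(\left(n{\left(4 \right)} + 12\right) - 33\right) 15 = \left(\left(\left(30 + 6 \cdot 4\right) + 12\right) - 33\right) 15 = \left(\left(\left(30 + 24\right) + 12\right) - 33\right) 15 = \left(\left(54 + 12\right) - 33\right) 15 = \left(66 - 33\right) 15 = 33 \cdot 15 = 495$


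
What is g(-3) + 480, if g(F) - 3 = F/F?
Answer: 484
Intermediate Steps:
g(F) = 4 (g(F) = 3 + F/F = 3 + 1 = 4)
g(-3) + 480 = 4 + 480 = 484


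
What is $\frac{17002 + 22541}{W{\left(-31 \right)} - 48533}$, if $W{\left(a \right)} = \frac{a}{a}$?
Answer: $- \frac{39543}{48532} \approx -0.81478$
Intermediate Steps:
$W{\left(a \right)} = 1$
$\frac{17002 + 22541}{W{\left(-31 \right)} - 48533} = \frac{17002 + 22541}{1 - 48533} = \frac{39543}{-48532} = 39543 \left(- \frac{1}{48532}\right) = - \frac{39543}{48532}$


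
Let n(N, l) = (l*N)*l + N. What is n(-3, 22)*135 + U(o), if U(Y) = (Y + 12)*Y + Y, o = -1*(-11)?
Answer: -196161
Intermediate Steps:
o = 11
n(N, l) = N + N*l² (n(N, l) = (N*l)*l + N = N*l² + N = N + N*l²)
U(Y) = Y + Y*(12 + Y) (U(Y) = (12 + Y)*Y + Y = Y*(12 + Y) + Y = Y + Y*(12 + Y))
n(-3, 22)*135 + U(o) = -3*(1 + 22²)*135 + 11*(13 + 11) = -3*(1 + 484)*135 + 11*24 = -3*485*135 + 264 = -1455*135 + 264 = -196425 + 264 = -196161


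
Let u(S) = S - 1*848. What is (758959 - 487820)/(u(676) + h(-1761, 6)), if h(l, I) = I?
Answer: -271139/166 ≈ -1633.4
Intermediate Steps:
u(S) = -848 + S (u(S) = S - 848 = -848 + S)
(758959 - 487820)/(u(676) + h(-1761, 6)) = (758959 - 487820)/((-848 + 676) + 6) = 271139/(-172 + 6) = 271139/(-166) = 271139*(-1/166) = -271139/166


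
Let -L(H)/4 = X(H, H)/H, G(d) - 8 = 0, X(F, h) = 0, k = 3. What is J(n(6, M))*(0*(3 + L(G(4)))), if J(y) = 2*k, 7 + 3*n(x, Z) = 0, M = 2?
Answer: 0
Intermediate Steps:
n(x, Z) = -7/3 (n(x, Z) = -7/3 + (⅓)*0 = -7/3 + 0 = -7/3)
G(d) = 8 (G(d) = 8 + 0 = 8)
L(H) = 0 (L(H) = -0/H = -4*0 = 0)
J(y) = 6 (J(y) = 2*3 = 6)
J(n(6, M))*(0*(3 + L(G(4)))) = 6*(0*(3 + 0)) = 6*(0*3) = 6*0 = 0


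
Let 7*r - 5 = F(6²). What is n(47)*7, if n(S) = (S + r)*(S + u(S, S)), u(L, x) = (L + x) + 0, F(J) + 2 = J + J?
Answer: 56964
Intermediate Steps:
F(J) = -2 + 2*J (F(J) = -2 + (J + J) = -2 + 2*J)
u(L, x) = L + x
r = 75/7 (r = 5/7 + (-2 + 2*6²)/7 = 5/7 + (-2 + 2*36)/7 = 5/7 + (-2 + 72)/7 = 5/7 + (⅐)*70 = 5/7 + 10 = 75/7 ≈ 10.714)
n(S) = 3*S*(75/7 + S) (n(S) = (S + 75/7)*(S + (S + S)) = (75/7 + S)*(S + 2*S) = (75/7 + S)*(3*S) = 3*S*(75/7 + S))
n(47)*7 = ((3/7)*47*(75 + 7*47))*7 = ((3/7)*47*(75 + 329))*7 = ((3/7)*47*404)*7 = (56964/7)*7 = 56964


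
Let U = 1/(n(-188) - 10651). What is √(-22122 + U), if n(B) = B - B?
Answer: I*√2509603776373/10651 ≈ 148.73*I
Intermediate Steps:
n(B) = 0
U = -1/10651 (U = 1/(0 - 10651) = 1/(-10651) = -1/10651 ≈ -9.3888e-5)
√(-22122 + U) = √(-22122 - 1/10651) = √(-235621423/10651) = I*√2509603776373/10651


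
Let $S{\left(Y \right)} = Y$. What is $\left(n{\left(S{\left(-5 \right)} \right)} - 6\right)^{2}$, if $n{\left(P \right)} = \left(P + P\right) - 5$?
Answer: $441$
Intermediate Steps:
$n{\left(P \right)} = -5 + 2 P$ ($n{\left(P \right)} = 2 P - 5 = -5 + 2 P$)
$\left(n{\left(S{\left(-5 \right)} \right)} - 6\right)^{2} = \left(\left(-5 + 2 \left(-5\right)\right) - 6\right)^{2} = \left(\left(-5 - 10\right) - 6\right)^{2} = \left(-15 - 6\right)^{2} = \left(-21\right)^{2} = 441$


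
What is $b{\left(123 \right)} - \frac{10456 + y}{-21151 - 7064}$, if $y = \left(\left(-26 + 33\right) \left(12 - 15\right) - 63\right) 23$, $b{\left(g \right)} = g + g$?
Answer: $\frac{6949414}{28215} \approx 246.3$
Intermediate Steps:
$b{\left(g \right)} = 2 g$
$y = -1932$ ($y = \left(7 \left(-3\right) - 63\right) 23 = \left(-21 - 63\right) 23 = \left(-84\right) 23 = -1932$)
$b{\left(123 \right)} - \frac{10456 + y}{-21151 - 7064} = 2 \cdot 123 - \frac{10456 - 1932}{-21151 - 7064} = 246 - \frac{8524}{-28215} = 246 - 8524 \left(- \frac{1}{28215}\right) = 246 - - \frac{8524}{28215} = 246 + \frac{8524}{28215} = \frac{6949414}{28215}$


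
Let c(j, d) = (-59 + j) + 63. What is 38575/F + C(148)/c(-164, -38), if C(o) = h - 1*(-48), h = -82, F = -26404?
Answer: -659283/528080 ≈ -1.2485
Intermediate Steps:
c(j, d) = 4 + j
C(o) = -34 (C(o) = -82 - 1*(-48) = -82 + 48 = -34)
38575/F + C(148)/c(-164, -38) = 38575/(-26404) - 34/(4 - 164) = 38575*(-1/26404) - 34/(-160) = -38575/26404 - 34*(-1/160) = -38575/26404 + 17/80 = -659283/528080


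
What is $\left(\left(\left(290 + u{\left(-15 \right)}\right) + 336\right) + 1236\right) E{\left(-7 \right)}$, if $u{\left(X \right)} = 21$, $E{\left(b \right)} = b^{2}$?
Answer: $92267$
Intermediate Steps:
$\left(\left(\left(290 + u{\left(-15 \right)}\right) + 336\right) + 1236\right) E{\left(-7 \right)} = \left(\left(\left(290 + 21\right) + 336\right) + 1236\right) \left(-7\right)^{2} = \left(\left(311 + 336\right) + 1236\right) 49 = \left(647 + 1236\right) 49 = 1883 \cdot 49 = 92267$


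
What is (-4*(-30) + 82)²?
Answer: 40804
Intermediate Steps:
(-4*(-30) + 82)² = (120 + 82)² = 202² = 40804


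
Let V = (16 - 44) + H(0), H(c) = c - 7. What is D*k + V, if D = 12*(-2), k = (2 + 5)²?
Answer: -1211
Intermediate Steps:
H(c) = -7 + c
k = 49 (k = 7² = 49)
D = -24
V = -35 (V = (16 - 44) + (-7 + 0) = -28 - 7 = -35)
D*k + V = -24*49 - 35 = -1176 - 35 = -1211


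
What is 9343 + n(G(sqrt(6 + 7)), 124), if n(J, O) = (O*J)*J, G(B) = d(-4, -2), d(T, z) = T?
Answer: 11327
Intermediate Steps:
G(B) = -4
n(J, O) = O*J**2 (n(J, O) = (J*O)*J = O*J**2)
9343 + n(G(sqrt(6 + 7)), 124) = 9343 + 124*(-4)**2 = 9343 + 124*16 = 9343 + 1984 = 11327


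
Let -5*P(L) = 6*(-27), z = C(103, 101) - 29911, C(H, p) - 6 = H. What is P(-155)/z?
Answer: -27/24835 ≈ -0.0010872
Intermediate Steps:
C(H, p) = 6 + H
z = -29802 (z = (6 + 103) - 29911 = 109 - 29911 = -29802)
P(L) = 162/5 (P(L) = -6*(-27)/5 = -⅕*(-162) = 162/5)
P(-155)/z = (162/5)/(-29802) = (162/5)*(-1/29802) = -27/24835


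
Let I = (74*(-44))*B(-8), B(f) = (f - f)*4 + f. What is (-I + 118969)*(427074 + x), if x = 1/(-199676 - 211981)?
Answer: 16336255318253257/411657 ≈ 3.9684e+10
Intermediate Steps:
B(f) = f (B(f) = 0*4 + f = 0 + f = f)
x = -1/411657 (x = 1/(-411657) = -1/411657 ≈ -2.4292e-6)
I = 26048 (I = (74*(-44))*(-8) = -3256*(-8) = 26048)
(-I + 118969)*(427074 + x) = (-1*26048 + 118969)*(427074 - 1/411657) = (-26048 + 118969)*(175808001617/411657) = 92921*(175808001617/411657) = 16336255318253257/411657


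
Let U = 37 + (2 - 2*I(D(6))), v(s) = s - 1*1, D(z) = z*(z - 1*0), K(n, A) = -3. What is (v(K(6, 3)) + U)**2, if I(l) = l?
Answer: 1369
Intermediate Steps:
D(z) = z**2 (D(z) = z*(z + 0) = z*z = z**2)
v(s) = -1 + s (v(s) = s - 1 = -1 + s)
U = -33 (U = 37 + (2 - 2*6**2) = 37 + (2 - 2*36) = 37 + (2 - 72) = 37 - 70 = -33)
(v(K(6, 3)) + U)**2 = ((-1 - 3) - 33)**2 = (-4 - 33)**2 = (-37)**2 = 1369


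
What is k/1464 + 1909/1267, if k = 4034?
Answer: 3952927/927444 ≈ 4.2622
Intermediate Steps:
k/1464 + 1909/1267 = 4034/1464 + 1909/1267 = 4034*(1/1464) + 1909*(1/1267) = 2017/732 + 1909/1267 = 3952927/927444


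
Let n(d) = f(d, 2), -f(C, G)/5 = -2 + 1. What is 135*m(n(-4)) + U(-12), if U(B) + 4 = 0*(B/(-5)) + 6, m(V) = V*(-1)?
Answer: -673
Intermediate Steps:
f(C, G) = 5 (f(C, G) = -5*(-2 + 1) = -5*(-1) = 5)
n(d) = 5
m(V) = -V
U(B) = 2 (U(B) = -4 + (0*(B/(-5)) + 6) = -4 + (0*(B*(-1/5)) + 6) = -4 + (0*(-B/5) + 6) = -4 + (0 + 6) = -4 + 6 = 2)
135*m(n(-4)) + U(-12) = 135*(-1*5) + 2 = 135*(-5) + 2 = -675 + 2 = -673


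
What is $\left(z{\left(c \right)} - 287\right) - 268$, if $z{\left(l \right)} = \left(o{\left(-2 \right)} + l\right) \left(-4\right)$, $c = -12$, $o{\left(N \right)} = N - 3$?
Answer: $-487$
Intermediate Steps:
$o{\left(N \right)} = -3 + N$ ($o{\left(N \right)} = N - 3 = -3 + N$)
$z{\left(l \right)} = 20 - 4 l$ ($z{\left(l \right)} = \left(\left(-3 - 2\right) + l\right) \left(-4\right) = \left(-5 + l\right) \left(-4\right) = 20 - 4 l$)
$\left(z{\left(c \right)} - 287\right) - 268 = \left(\left(20 - -48\right) - 287\right) - 268 = \left(\left(20 + 48\right) - 287\right) - 268 = \left(68 - 287\right) - 268 = -219 - 268 = -487$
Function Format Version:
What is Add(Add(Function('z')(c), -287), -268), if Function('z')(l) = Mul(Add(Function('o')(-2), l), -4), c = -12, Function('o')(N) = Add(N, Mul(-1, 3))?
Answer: -487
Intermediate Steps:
Function('o')(N) = Add(-3, N) (Function('o')(N) = Add(N, -3) = Add(-3, N))
Function('z')(l) = Add(20, Mul(-4, l)) (Function('z')(l) = Mul(Add(Add(-3, -2), l), -4) = Mul(Add(-5, l), -4) = Add(20, Mul(-4, l)))
Add(Add(Function('z')(c), -287), -268) = Add(Add(Add(20, Mul(-4, -12)), -287), -268) = Add(Add(Add(20, 48), -287), -268) = Add(Add(68, -287), -268) = Add(-219, -268) = -487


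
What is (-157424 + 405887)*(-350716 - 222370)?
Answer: -142390666818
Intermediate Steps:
(-157424 + 405887)*(-350716 - 222370) = 248463*(-573086) = -142390666818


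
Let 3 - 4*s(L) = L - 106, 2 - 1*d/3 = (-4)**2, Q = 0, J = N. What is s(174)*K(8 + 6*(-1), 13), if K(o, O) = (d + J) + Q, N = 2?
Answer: 650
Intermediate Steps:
J = 2
d = -42 (d = 6 - 3*(-4)**2 = 6 - 3*16 = 6 - 48 = -42)
K(o, O) = -40 (K(o, O) = (-42 + 2) + 0 = -40 + 0 = -40)
s(L) = 109/4 - L/4 (s(L) = 3/4 - (L - 106)/4 = 3/4 - (-106 + L)/4 = 3/4 + (53/2 - L/4) = 109/4 - L/4)
s(174)*K(8 + 6*(-1), 13) = (109/4 - 1/4*174)*(-40) = (109/4 - 87/2)*(-40) = -65/4*(-40) = 650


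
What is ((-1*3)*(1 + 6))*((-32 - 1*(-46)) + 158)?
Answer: -3612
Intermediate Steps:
((-1*3)*(1 + 6))*((-32 - 1*(-46)) + 158) = (-3*7)*((-32 + 46) + 158) = -21*(14 + 158) = -21*172 = -3612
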